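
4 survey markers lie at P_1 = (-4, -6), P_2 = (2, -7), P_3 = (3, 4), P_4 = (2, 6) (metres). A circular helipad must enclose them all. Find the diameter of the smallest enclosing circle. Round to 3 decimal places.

The minimum enclosing circle is determined by three boundary points: P_1, P_2, P_4.
Their circumcentre is (0, -0.5) with r² = 46.25.
The farthest remaining point P_3 is at distance² 29.25 ≤ 46.25.
Diameter = 2r = 2√(46.25) ≈ 13.601.

13.601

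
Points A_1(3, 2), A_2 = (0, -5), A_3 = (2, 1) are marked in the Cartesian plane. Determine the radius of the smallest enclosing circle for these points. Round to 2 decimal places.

3.81

Side lengths²: A_1A_2² = 58, A_1A_3² = 2, A_2A_3² = 40.
Since A_1A_2² = 58 ≥ 40 + 2 = 42, the angle opposite A_1A_2 is not acute, so the smallest enclosing circle has A_1A_2 as diameter.
Centre = midpoint of A_1A_2 = (1.5, -1.5), r² = 58/4 = 14.5.
r = √(14.5) ≈ 3.81.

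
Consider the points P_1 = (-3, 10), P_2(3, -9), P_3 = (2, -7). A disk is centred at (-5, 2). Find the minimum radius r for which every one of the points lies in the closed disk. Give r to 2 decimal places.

13.60

The required radius is the distance from (-5, 2) to the farthest point.
Squared distances: 68, 185, 130.
Maximum is 185, attained at P_2.
r = √185 ≈ 13.60.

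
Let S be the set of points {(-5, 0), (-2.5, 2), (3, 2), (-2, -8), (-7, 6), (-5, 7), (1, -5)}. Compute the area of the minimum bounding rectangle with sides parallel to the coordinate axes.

150

x ranges over [-7, 3], width 10.
y ranges over [-8, 7], height 15.
Area = 10 × 15 = 150.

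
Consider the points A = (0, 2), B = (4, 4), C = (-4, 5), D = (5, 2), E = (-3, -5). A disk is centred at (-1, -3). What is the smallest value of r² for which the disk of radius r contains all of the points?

The required radius is the distance from (-1, -3) to the farthest point.
Squared distances: 26, 74, 73, 61, 8.
Maximum is 74, attained at B.

74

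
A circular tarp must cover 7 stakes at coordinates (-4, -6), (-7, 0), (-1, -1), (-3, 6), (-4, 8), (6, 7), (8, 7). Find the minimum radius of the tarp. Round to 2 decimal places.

A smallest enclosing disk is always determined by at most three of the input points on its boundary.
The minimum enclosing circle is determined by three boundary points: (-4, -6), (-4, 8), (8, 7).
Their circumcentre is (35/24, 1) with r² = 45385/576.
The farthest remaining point (-7, 0) is at distance² 41785/576 ≤ 45385/576.
r = √(45385/576) ≈ 8.88.

8.88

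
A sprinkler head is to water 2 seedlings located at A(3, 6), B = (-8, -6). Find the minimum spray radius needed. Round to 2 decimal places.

The smallest circle enclosing two points has them as diameter endpoints.
Centre = midpoint = (-2.5, 0); r² = |AB|²/4 = 265/4 = 66.25.
r = √(66.25) ≈ 8.14.

8.14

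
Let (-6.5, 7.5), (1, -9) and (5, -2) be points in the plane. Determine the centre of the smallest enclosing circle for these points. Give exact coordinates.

Call the three points A, B, C in the order given.
Side lengths²: AB² = 328.5, AC² = 222.5, BC² = 65.
Since AB² = 328.5 ≥ 222.5 + 65 = 287.5, the angle opposite AB is not acute, so the smallest enclosing circle has AB as diameter.
Centre = midpoint of AB = (-2.75, -0.75), r² = 328.5/4 = 82.125.
Centre = (-2.75, -0.75).

(-2.75, -0.75)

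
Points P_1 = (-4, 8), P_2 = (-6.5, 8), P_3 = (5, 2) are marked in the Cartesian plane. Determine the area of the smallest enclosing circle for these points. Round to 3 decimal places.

Side lengths²: P_1P_2² = 6.25, P_1P_3² = 117, P_2P_3² = 168.25.
Since P_2P_3² = 168.25 ≥ 117 + 6.25 = 123.25, the angle opposite P_2P_3 is not acute, so the smallest enclosing circle has P_2P_3 as diameter.
Centre = midpoint of P_2P_3 = (-0.75, 5), r² = 168.25/4 = 42.0625.
Area = π·r² = π·42.0625 ≈ 132.143.

132.143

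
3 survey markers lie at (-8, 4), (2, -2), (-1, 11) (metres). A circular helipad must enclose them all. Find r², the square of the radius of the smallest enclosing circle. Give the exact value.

Call the three points A, B, C in the order given.
Side lengths²: AB² = 136, AC² = 98, BC² = 178.
Since BC² = 178 < 136 + 98 = 234, the triangle is acute, so the smallest enclosing circle is the circumcircle.
Circumcentre = (-1.125, 4.125), r² = 47.28125.

47.28125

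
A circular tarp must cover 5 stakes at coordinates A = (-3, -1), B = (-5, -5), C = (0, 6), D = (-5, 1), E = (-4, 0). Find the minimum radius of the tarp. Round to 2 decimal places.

A smallest enclosing disk is always determined by at most three of the input points on its boundary.
The farthest pair is B–C with squared distance 146. The circle on this segment as diameter has centre (-2.5, 0.5) and r² = 146/4 = 36.5.
Check A: distance² to centre = 2.5 ≤ 36.5, so it lies inside.
All remaining points lie in this disk, and no smaller disk contains both endpoints, so this is the minimum enclosing circle.
r = √(36.5) ≈ 6.04.

6.04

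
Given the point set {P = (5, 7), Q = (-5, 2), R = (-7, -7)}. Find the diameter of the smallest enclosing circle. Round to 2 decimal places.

Side lengths²: PQ² = 125, PR² = 340, QR² = 85.
Since PR² = 340 ≥ 125 + 85 = 210, the angle opposite PR is not acute, so the smallest enclosing circle has PR as diameter.
Centre = midpoint of PR = (-1, 0), r² = 340/4 = 85.
Diameter = 2r = 2√85 ≈ 18.44.

18.44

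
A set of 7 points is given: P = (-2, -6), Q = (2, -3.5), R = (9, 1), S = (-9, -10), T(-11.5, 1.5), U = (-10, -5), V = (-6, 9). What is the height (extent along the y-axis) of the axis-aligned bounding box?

max y = 9, min y = -10, so height = 19.

19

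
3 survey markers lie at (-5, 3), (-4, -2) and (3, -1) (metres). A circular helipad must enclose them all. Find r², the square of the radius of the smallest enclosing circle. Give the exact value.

20

Call the three points A, B, C in the order given.
Side lengths²: AB² = 26, AC² = 80, BC² = 50.
Since AC² = 80 ≥ 50 + 26 = 76, the angle opposite AC is not acute, so the smallest enclosing circle has AC as diameter.
Centre = midpoint of AC = (-1, 1), r² = 80/4 = 20.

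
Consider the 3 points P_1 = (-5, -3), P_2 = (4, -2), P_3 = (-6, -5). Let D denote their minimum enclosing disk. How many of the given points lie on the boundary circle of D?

Side lengths²: P_1P_2² = 82, P_1P_3² = 5, P_2P_3² = 109.
Since P_2P_3² = 109 ≥ 82 + 5 = 87, the angle opposite P_2P_3 is not acute, so the smallest enclosing circle has P_2P_3 as diameter.
Centre = midpoint of P_2P_3 = (-1, -3.5), r² = 109/4 = 27.25.
The points at distance exactly r from the centre are P_2, P_3 — 2 points.

2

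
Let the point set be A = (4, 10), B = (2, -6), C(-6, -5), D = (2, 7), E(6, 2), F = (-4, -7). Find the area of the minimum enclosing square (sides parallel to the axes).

The bounding box has width 12 and height 17.
An axis-aligned square enclosing the set must have side ≥ max(width, height).
So the minimum side is max(12, 17) = 17.
Area = 17² = 289.

289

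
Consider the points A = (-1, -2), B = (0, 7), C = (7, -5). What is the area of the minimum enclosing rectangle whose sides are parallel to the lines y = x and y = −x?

95

In coordinates u = x + y, v = x − y the rectangle is axis-aligned; the map (x,y)→(u,v) scales areas by 2.
u-values: -3, 7, 2; range = 7 − (-3) = 10.
v-values: 1, -7, 12; range = 12 − (-7) = 19.
Area = (10 × 19) / 2 = 95.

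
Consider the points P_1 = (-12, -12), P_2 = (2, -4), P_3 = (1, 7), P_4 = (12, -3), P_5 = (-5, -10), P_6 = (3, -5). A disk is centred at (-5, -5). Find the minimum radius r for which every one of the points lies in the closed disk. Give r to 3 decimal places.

The required radius is the distance from (-5, -5) to the farthest point.
Squared distances: 98, 50, 180, 293, 25, 64.
Maximum is 293, attained at P_4.
r = √293 ≈ 17.117.

17.117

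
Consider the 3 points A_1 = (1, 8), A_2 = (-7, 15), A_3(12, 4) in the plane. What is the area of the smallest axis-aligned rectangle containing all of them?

x ranges over [-7, 12], width 19.
y ranges over [4, 15], height 11.
Area = 19 × 11 = 209.

209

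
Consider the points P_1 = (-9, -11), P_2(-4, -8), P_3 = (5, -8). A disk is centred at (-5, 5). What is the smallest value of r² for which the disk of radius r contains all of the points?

The required radius is the distance from (-5, 5) to the farthest point.
Squared distances: 272, 170, 269.
Maximum is 272, attained at P_1.

272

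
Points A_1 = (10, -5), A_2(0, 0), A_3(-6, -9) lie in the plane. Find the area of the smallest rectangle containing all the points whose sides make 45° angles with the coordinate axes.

In coordinates u = x + y, v = x − y the rectangle is axis-aligned; the map (x,y)→(u,v) scales areas by 2.
u-values: 5, 0, -15; range = 5 − (-15) = 20.
v-values: 15, 0, 3; range = 15 − 0 = 15.
Area = (20 × 15) / 2 = 150.

150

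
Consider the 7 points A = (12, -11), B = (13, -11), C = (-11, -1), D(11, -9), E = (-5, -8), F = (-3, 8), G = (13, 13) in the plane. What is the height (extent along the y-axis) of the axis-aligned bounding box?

24

max y = 13, min y = -11, so height = 24.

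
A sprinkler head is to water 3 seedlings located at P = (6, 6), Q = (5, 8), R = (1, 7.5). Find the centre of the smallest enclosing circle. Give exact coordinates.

(3.5, 6.75)

Side lengths²: PQ² = 5, PR² = 27.25, QR² = 16.25.
Since PR² = 27.25 ≥ 16.25 + 5 = 21.25, the angle opposite PR is not acute, so the smallest enclosing circle has PR as diameter.
Centre = midpoint of PR = (3.5, 6.75), r² = 27.25/4 = 6.8125.
Centre = (3.5, 6.75).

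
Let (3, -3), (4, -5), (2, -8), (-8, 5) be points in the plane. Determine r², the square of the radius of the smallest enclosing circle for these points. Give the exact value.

67.25

The farthest pair is (2, -8)–(-8, 5) with squared distance 269. The circle on this segment as diameter has centre (-3, -1.5) and r² = 269/4 = 67.25.
Check (3, -3): distance² to centre = 38.25 ≤ 67.25, so it lies inside.
All remaining points lie in this disk, and no smaller disk contains both endpoints, so this is the minimum enclosing circle.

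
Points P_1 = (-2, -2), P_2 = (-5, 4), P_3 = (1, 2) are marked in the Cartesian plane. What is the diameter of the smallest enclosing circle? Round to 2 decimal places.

Side lengths²: P_1P_2² = 45, P_1P_3² = 25, P_2P_3² = 40.
Since P_1P_2² = 45 < 40 + 25 = 65, the triangle is acute, so the smallest enclosing circle is the circumcircle.
Circumcentre = (-2.5, 1.5), r² = 12.5.
Diameter = 2r = 2√(12.5) ≈ 7.07.

7.07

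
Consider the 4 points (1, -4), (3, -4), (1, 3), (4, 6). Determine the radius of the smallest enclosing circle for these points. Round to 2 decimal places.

The farthest pair is (1, -4)–(4, 6) with squared distance 109. The circle on this segment as diameter has centre (2.5, 1) and r² = 109/4 = 27.25.
Check (3, -4): distance² to centre = 25.25 ≤ 27.25, so it lies inside.
All remaining points lie in this disk, and no smaller disk contains both endpoints, so this is the minimum enclosing circle.
r = √(27.25) ≈ 5.22.

5.22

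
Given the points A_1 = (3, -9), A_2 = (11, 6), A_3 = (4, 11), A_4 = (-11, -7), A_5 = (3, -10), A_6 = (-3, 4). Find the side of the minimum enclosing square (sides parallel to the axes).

22

The bounding box has width 22 and height 21.
An axis-aligned square enclosing the set must have side ≥ max(width, height).
So the minimum side is max(22, 21) = 22.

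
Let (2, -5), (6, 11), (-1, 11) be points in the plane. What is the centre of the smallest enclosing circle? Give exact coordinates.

(2.5, 3.375)

Call the three points A, B, C in the order given.
Side lengths²: AB² = 272, AC² = 265, BC² = 49.
Since AB² = 272 < 265 + 49 = 314, the triangle is acute, so the smallest enclosing circle is the circumcircle.
Circumcentre = (2.5, 3.375), r² = 70.390625.
Centre = (2.5, 3.375).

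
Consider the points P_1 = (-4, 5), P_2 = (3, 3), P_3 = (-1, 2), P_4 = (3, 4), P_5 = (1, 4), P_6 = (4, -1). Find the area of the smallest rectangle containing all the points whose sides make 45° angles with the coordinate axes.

42

In coordinates u = x + y, v = x − y the rectangle is axis-aligned; the map (x,y)→(u,v) scales areas by 2.
u-values: 1, 6, 1, 7, 5, 3; range = 7 − 1 = 6.
v-values: -9, 0, -3, -1, -3, 5; range = 5 − (-9) = 14.
Area = (6 × 14) / 2 = 42.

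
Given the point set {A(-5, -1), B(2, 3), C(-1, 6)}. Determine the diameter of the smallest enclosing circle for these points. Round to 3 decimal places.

8.357

Side lengths²: AB² = 65, AC² = 65, BC² = 18.
Since AC² = 65 < 65 + 18 = 83, the triangle is acute, so the smallest enclosing circle is the circumcircle.
Circumcentre = (-45/22, 43/22), r² = 4225/242.
Diameter = 2r = 2√(4225/242) ≈ 8.357.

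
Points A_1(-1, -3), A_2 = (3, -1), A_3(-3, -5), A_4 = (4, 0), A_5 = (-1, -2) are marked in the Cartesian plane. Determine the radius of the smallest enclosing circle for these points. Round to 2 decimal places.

By Welzl's lemma the MEC is supported by two points (diametrically opposite) or three points (on a circumcircle).
The farthest pair is A_3–A_4 with squared distance 74. The circle on this segment as diameter has centre (0.5, -2.5) and r² = 74/4 = 18.5.
Check A_1: distance² to centre = 2.5 ≤ 18.5, so it lies inside.
All remaining points lie in this disk, and no smaller disk contains both endpoints, so this is the minimum enclosing circle.
r = √(18.5) ≈ 4.30.

4.30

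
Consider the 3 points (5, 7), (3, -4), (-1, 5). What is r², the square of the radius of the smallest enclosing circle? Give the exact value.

Call the three points A, B, C in the order given.
Side lengths²: AB² = 125, AC² = 40, BC² = 97.
Since AB² = 125 < 97 + 40 = 137, the triangle is acute, so the smallest enclosing circle is the circumcircle.
Circumcentre = (215/62, 99/62), r² = 60625/1922.

60625/1922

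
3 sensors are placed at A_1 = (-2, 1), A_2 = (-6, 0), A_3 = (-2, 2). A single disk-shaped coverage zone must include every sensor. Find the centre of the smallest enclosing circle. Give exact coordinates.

Side lengths²: A_1A_2² = 17, A_1A_3² = 1, A_2A_3² = 20.
Since A_2A_3² = 20 ≥ 17 + 1 = 18, the angle opposite A_2A_3 is not acute, so the smallest enclosing circle has A_2A_3 as diameter.
Centre = midpoint of A_2A_3 = (-4, 1), r² = 20/4 = 5.
Centre = (-4, 1).

(-4, 1)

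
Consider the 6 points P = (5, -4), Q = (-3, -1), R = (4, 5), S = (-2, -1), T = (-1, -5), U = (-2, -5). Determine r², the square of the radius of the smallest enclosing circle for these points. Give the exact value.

34

The farthest pair is R–U with squared distance 136. The circle on this segment as diameter has centre (1, 0) and r² = 136/4 = 34.
Check P: distance² to centre = 32 ≤ 34, so it lies inside.
All remaining points lie in this disk, and no smaller disk contains both endpoints, so this is the minimum enclosing circle.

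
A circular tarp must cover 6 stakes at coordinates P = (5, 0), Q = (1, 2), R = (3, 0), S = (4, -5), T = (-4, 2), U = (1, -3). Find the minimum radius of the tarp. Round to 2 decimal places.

5.32

The farthest pair is S–T with squared distance 113. The circle on this segment as diameter has centre (0, -1.5) and r² = 113/4 = 28.25.
Check P: distance² to centre = 27.25 ≤ 28.25, so it lies inside.
All remaining points lie in this disk, and no smaller disk contains both endpoints, so this is the minimum enclosing circle.
r = √(28.25) ≈ 5.32.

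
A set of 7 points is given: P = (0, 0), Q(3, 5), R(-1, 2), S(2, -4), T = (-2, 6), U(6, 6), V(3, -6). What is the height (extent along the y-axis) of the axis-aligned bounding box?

12

max y = 6, min y = -6, so height = 12.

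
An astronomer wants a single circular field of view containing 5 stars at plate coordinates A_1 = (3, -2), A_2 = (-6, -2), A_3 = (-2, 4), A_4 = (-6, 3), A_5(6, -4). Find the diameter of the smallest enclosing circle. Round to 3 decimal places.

13.892

A smallest enclosing disk is always determined by at most three of the input points on its boundary.
The farthest pair is A_4–A_5 with squared distance 193. The circle on this segment as diameter has centre (0, -0.5) and r² = 193/4 = 48.25.
Check A_1: distance² to centre = 11.25 ≤ 48.25, so it lies inside.
All remaining points lie in this disk, and no smaller disk contains both endpoints, so this is the minimum enclosing circle.
Diameter = 2r = 2√(48.25) ≈ 13.892.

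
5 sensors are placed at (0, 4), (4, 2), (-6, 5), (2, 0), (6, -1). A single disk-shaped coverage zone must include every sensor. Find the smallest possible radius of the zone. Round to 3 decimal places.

The farthest pair is (-6, 5)–(6, -1) with squared distance 180. The circle on this segment as diameter has centre (0, 2) and r² = 180/4 = 45.
Check (0, 4): distance² to centre = 4 ≤ 45, so it lies inside.
All remaining points lie in this disk, and no smaller disk contains both endpoints, so this is the minimum enclosing circle.
r = √45 ≈ 6.708.

6.708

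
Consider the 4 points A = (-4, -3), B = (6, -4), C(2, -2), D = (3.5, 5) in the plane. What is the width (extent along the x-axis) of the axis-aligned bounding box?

10

max x = 6, min x = -4, so width = 10.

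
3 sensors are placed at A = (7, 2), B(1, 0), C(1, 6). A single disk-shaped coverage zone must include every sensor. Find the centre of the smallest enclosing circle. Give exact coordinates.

(10/3, 3)

Side lengths²: AB² = 40, AC² = 52, BC² = 36.
Since AC² = 52 < 40 + 36 = 76, the triangle is acute, so the smallest enclosing circle is the circumcircle.
Circumcentre = (10/3, 3), r² = 130/9.
Centre = (10/3, 3).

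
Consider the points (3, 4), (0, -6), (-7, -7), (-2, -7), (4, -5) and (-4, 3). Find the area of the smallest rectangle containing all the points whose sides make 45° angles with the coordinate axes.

In coordinates u = x + y, v = x − y the rectangle is axis-aligned; the map (x,y)→(u,v) scales areas by 2.
u-values: 7, -6, -14, -9, -1, -1; range = 7 − (-14) = 21.
v-values: -1, 6, 0, 5, 9, -7; range = 9 − (-7) = 16.
Area = (21 × 16) / 2 = 168.

168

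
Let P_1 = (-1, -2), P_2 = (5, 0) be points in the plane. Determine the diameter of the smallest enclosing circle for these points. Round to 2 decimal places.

The smallest circle enclosing two points has them as diameter endpoints.
Centre = midpoint = (2, -1); r² = |P_1P_2|²/4 = 40/4 = 10.
Diameter = 2r = 2√10 ≈ 6.32.

6.32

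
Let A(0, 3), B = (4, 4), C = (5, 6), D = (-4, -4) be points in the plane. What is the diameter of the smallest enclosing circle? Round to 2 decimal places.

A smallest enclosing disk is always determined by at most three of the input points on its boundary.
The farthest pair is C–D with squared distance 181. The circle on this segment as diameter has centre (0.5, 1) and r² = 181/4 = 45.25.
Check A: distance² to centre = 4.25 ≤ 45.25, so it lies inside.
All remaining points lie in this disk, and no smaller disk contains both endpoints, so this is the minimum enclosing circle.
Diameter = 2r = 2√(45.25) ≈ 13.45.

13.45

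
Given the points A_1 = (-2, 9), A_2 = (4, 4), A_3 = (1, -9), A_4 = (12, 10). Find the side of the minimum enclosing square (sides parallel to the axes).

19

The bounding box has width 14 and height 19.
An axis-aligned square enclosing the set must have side ≥ max(width, height).
So the minimum side is max(14, 19) = 19.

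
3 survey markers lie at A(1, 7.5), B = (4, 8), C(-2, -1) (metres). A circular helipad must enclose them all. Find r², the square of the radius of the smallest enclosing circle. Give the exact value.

Side lengths²: AB² = 9.25, AC² = 81.25, BC² = 117.
Since BC² = 117 ≥ 81.25 + 9.25 = 90.5, the angle opposite BC is not acute, so the smallest enclosing circle has BC as diameter.
Centre = midpoint of BC = (1, 3.5), r² = 117/4 = 29.25.

29.25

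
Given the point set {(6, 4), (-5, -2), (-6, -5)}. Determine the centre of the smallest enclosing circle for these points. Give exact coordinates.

(0, -0.5)

Call the three points A, B, C in the order given.
Side lengths²: AB² = 157, AC² = 225, BC² = 10.
Since AC² = 225 ≥ 157 + 10 = 167, the angle opposite AC is not acute, so the smallest enclosing circle has AC as diameter.
Centre = midpoint of AC = (0, -0.5), r² = 225/4 = 56.25.
Centre = (0, -0.5).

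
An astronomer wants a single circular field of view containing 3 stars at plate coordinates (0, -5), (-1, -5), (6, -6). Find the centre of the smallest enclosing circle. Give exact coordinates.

(2.5, -5.5)

Call the three points A, B, C in the order given.
Side lengths²: AB² = 1, AC² = 37, BC² = 50.
Since BC² = 50 ≥ 37 + 1 = 38, the angle opposite BC is not acute, so the smallest enclosing circle has BC as diameter.
Centre = midpoint of BC = (2.5, -5.5), r² = 50/4 = 12.5.
Centre = (2.5, -5.5).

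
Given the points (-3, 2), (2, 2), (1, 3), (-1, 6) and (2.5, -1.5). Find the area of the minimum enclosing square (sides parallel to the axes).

The bounding box has width 5.5 and height 7.5.
An axis-aligned square enclosing the set must have side ≥ max(width, height).
So the minimum side is max(5.5, 7.5) = 7.5.
Area = 7.5² = 56.25.

56.25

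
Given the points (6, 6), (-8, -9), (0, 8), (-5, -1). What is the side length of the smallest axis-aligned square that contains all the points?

17

The bounding box has width 14 and height 17.
An axis-aligned square enclosing the set must have side ≥ max(width, height).
So the minimum side is max(14, 17) = 17.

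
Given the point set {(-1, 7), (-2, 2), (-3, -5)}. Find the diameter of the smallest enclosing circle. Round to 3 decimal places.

12.166

Call the three points A, B, C in the order given.
Side lengths²: AB² = 26, AC² = 148, BC² = 50.
Since AC² = 148 ≥ 50 + 26 = 76, the angle opposite AC is not acute, so the smallest enclosing circle has AC as diameter.
Centre = midpoint of AC = (-2, 1), r² = 148/4 = 37.
Diameter = 2r = 2√37 ≈ 12.166.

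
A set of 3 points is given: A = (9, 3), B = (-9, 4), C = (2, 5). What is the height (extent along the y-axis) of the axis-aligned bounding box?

max y = 5, min y = 3, so height = 2.

2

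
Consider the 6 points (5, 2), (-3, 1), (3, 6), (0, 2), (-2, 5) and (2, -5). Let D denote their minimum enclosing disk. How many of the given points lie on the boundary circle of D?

By Welzl's lemma the MEC is supported by two points (diametrically opposite) or three points (on a circumcircle).
The minimum enclosing circle is determined by three boundary points: (3, 6), (-2, 5), (2, -5).
Their circumcentre is (40/27, 16/27) with r² = 22997/729.
The farthest remaining point (-3, 1) is at distance² 14762/729 ≤ 22997/729.
The points at distance exactly r from the centre are (3, 6), (-2, 5), (2, -5) — 3 points.

3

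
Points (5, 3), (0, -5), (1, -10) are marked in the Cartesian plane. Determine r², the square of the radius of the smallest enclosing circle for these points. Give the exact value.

46.25

Call the three points A, B, C in the order given.
Side lengths²: AB² = 89, AC² = 185, BC² = 26.
Since AC² = 185 ≥ 89 + 26 = 115, the angle opposite AC is not acute, so the smallest enclosing circle has AC as diameter.
Centre = midpoint of AC = (3, -3.5), r² = 185/4 = 46.25.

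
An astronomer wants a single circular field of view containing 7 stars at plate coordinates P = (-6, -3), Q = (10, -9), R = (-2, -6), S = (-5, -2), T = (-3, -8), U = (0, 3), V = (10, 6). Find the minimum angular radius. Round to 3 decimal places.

The minimum enclosing circle of a finite set is fixed by two of the points (as a diameter) or three (as a circumcircle).
The minimum enclosing circle is determined by three boundary points: P, Q, V.
Their circumcentre is (3.6875, -1.5) with r² = 96.09765625.
The farthest remaining point T is at distance² 86.97265625 ≤ 96.09765625.
r = √(96.09765625) ≈ 9.803.

9.803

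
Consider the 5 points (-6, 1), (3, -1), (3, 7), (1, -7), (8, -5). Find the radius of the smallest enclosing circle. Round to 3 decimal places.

7.760

A smallest enclosing disk is always determined by at most three of the input points on its boundary.
The minimum enclosing circle is determined by three boundary points: (-6, 1), (3, 7), (8, -5).
Their circumcentre is (73/46, -29/46) with r² = 63713/1058.
The farthest remaining point (1, -7) is at distance² 43289/1058 ≤ 63713/1058.
r = √(63713/1058) ≈ 7.760.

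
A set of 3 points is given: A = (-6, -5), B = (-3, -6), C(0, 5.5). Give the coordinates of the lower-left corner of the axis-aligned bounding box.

x-range [-6, 0], y-range [-6, 5.5].
The lower-left corner is (-6, -6).

(-6, -6)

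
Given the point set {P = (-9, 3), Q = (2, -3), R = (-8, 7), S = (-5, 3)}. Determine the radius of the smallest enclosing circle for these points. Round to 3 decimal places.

7.071

A smallest enclosing disk is always determined by at most three of the input points on its boundary.
The farthest pair is Q–R with squared distance 200. The circle on this segment as diameter has centre (-3, 2) and r² = 200/4 = 50.
Check P: distance² to centre = 37 ≤ 50, so it lies inside.
All remaining points lie in this disk, and no smaller disk contains both endpoints, so this is the minimum enclosing circle.
r = √50 ≈ 7.071.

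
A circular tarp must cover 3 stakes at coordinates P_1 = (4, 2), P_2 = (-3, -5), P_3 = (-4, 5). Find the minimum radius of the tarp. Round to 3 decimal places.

5.520

Side lengths²: P_1P_2² = 98, P_1P_3² = 73, P_2P_3² = 101.
Since P_2P_3² = 101 < 98 + 73 = 171, the triangle is acute, so the smallest enclosing circle is the circumcircle.
Circumcentre = (-27/22, 5/22), r² = 7373/242.
r = √(7373/242) ≈ 5.520.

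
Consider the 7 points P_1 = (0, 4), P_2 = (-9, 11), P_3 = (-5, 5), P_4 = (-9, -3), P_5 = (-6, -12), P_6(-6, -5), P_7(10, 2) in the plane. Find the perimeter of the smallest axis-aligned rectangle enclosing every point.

Width = max x − min x = 10 − (-9) = 19.
Height = max y − min y = 11 − (-12) = 23.
Perimeter = 2(19 + 23) = 84.

84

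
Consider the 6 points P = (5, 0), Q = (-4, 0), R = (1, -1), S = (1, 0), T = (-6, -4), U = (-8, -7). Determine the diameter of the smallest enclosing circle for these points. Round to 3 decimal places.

By Welzl's lemma the MEC is supported by two points (diametrically opposite) or three points (on a circumcircle).
The farthest pair is P–U with squared distance 218. The circle on this segment as diameter has centre (-1.5, -3.5) and r² = 218/4 = 54.5.
Check Q: distance² to centre = 18.5 ≤ 54.5, so it lies inside.
All remaining points lie in this disk, and no smaller disk contains both endpoints, so this is the minimum enclosing circle.
Diameter = 2r = 2√(54.5) ≈ 14.765.

14.765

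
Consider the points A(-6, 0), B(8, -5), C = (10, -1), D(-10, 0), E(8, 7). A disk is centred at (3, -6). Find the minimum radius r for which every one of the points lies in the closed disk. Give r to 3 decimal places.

The required radius is the distance from (3, -6) to the farthest point.
Squared distances: 117, 26, 74, 205, 194.
Maximum is 205, attained at D.
r = √205 ≈ 14.318.

14.318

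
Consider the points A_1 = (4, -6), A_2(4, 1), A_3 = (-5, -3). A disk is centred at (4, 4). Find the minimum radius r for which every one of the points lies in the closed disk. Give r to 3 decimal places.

11.402

The required radius is the distance from (4, 4) to the farthest point.
Squared distances: 100, 9, 130.
Maximum is 130, attained at A_3.
r = √130 ≈ 11.402.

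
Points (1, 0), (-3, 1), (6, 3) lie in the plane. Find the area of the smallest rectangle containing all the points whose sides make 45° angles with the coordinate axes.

In coordinates u = x + y, v = x − y the rectangle is axis-aligned; the map (x,y)→(u,v) scales areas by 2.
u-values: 1, -2, 9; range = 9 − (-2) = 11.
v-values: 1, -4, 3; range = 3 − (-4) = 7.
Area = (11 × 7) / 2 = 38.5.

38.5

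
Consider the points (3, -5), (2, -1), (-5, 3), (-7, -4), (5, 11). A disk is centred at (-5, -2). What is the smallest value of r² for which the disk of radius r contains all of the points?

The required radius is the distance from (-5, -2) to the farthest point.
Squared distances: 73, 50, 25, 8, 269.
Maximum is 269, attained at (5, 11).

269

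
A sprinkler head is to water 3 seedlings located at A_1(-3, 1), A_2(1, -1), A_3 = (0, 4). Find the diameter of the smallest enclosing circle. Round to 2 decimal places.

5.37

Side lengths²: A_1A_2² = 20, A_1A_3² = 18, A_2A_3² = 26.
Since A_2A_3² = 26 < 20 + 18 = 38, the triangle is acute, so the smallest enclosing circle is the circumcircle.
Circumcentre = (-1/3, 4/3), r² = 65/9.
Diameter = 2r = 2√(65/9) ≈ 5.37.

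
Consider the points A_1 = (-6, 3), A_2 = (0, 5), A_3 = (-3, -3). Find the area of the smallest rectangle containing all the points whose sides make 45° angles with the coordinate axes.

In coordinates u = x + y, v = x − y the rectangle is axis-aligned; the map (x,y)→(u,v) scales areas by 2.
u-values: -3, 5, -6; range = 5 − (-6) = 11.
v-values: -9, -5, 0; range = 0 − (-9) = 9.
Area = (11 × 9) / 2 = 49.5.

49.5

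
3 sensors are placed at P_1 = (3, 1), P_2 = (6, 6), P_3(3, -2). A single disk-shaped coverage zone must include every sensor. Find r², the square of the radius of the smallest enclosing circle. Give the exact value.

18.25

Side lengths²: P_1P_2² = 34, P_1P_3² = 9, P_2P_3² = 73.
Since P_2P_3² = 73 ≥ 34 + 9 = 43, the angle opposite P_2P_3 is not acute, so the smallest enclosing circle has P_2P_3 as diameter.
Centre = midpoint of P_2P_3 = (4.5, 2), r² = 73/4 = 18.25.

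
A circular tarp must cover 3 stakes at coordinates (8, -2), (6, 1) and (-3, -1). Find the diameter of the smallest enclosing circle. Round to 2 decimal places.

11.05

Call the three points A, B, C in the order given.
Side lengths²: AB² = 13, AC² = 122, BC² = 85.
Since AC² = 122 ≥ 85 + 13 = 98, the angle opposite AC is not acute, so the smallest enclosing circle has AC as diameter.
Centre = midpoint of AC = (2.5, -1.5), r² = 122/4 = 30.5.
Diameter = 2r = 2√(30.5) ≈ 11.05.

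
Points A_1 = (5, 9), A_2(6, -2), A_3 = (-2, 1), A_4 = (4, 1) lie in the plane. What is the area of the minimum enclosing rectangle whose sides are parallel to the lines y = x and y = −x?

In coordinates u = x + y, v = x − y the rectangle is axis-aligned; the map (x,y)→(u,v) scales areas by 2.
u-values: 14, 4, -1, 5; range = 14 − (-1) = 15.
v-values: -4, 8, -3, 3; range = 8 − (-4) = 12.
Area = (15 × 12) / 2 = 90.

90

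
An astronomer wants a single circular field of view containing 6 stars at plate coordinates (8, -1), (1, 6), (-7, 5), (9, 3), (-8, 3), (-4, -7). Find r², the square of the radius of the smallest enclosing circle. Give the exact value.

The minimum enclosing circle is determined by three boundary points: (9, 3), (-8, 3), (-4, -7).
Their circumcentre is (0.5, 0.6) with r² = 78.01.
The farthest remaining point (-7, 5) is at distance² 75.61 ≤ 78.01.

78.01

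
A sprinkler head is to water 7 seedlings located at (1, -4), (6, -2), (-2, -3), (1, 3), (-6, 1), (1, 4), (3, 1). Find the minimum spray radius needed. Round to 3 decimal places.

A smallest enclosing disk is always determined by at most three of the input points on its boundary.
The farthest pair is (6, -2)–(-6, 1) with squared distance 153. The circle on this segment as diameter has centre (0, -0.5) and r² = 153/4 = 38.25.
Check (1, -4): distance² to centre = 13.25 ≤ 38.25, so it lies inside.
All remaining points lie in this disk, and no smaller disk contains both endpoints, so this is the minimum enclosing circle.
r = √(38.25) ≈ 6.185.

6.185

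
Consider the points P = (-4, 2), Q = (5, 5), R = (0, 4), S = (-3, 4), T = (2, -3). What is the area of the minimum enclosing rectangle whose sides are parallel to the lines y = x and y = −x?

In coordinates u = x + y, v = x − y the rectangle is axis-aligned; the map (x,y)→(u,v) scales areas by 2.
u-values: -2, 10, 4, 1, -1; range = 10 − (-2) = 12.
v-values: -6, 0, -4, -7, 5; range = 5 − (-7) = 12.
Area = (12 × 12) / 2 = 72.

72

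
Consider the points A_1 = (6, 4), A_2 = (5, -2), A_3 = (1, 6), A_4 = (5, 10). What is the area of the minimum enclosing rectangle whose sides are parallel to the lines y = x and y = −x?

In coordinates u = x + y, v = x − y the rectangle is axis-aligned; the map (x,y)→(u,v) scales areas by 2.
u-values: 10, 3, 7, 15; range = 15 − 3 = 12.
v-values: 2, 7, -5, -5; range = 7 − (-5) = 12.
Area = (12 × 12) / 2 = 72.

72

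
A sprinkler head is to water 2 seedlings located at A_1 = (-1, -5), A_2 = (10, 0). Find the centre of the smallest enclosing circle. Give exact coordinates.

(4.5, -2.5)

The smallest circle enclosing two points has them as diameter endpoints.
Centre = midpoint = (4.5, -2.5); r² = |A_1A_2|²/4 = 146/4 = 36.5.
Centre = (4.5, -2.5).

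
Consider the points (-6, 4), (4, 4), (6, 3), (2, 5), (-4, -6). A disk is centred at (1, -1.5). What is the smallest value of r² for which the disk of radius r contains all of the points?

The required radius is the distance from (1, -1.5) to the farthest point.
Squared distances: 79.25, 39.25, 45.25, 43.25, 45.25.
Maximum is 79.25, attained at (-6, 4).

79.25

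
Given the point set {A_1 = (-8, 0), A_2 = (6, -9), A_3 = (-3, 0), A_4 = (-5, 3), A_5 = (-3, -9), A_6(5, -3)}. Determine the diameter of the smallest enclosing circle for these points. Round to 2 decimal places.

16.66

A smallest enclosing disk is always determined by at most three of the input points on its boundary.
The minimum enclosing circle is determined by three boundary points: A_1, A_2, A_4.
Their circumcentre is (-37/46, -193/46) with r² = 73405/1058.
The farthest remaining point A_6 is at distance² 37157/1058 ≤ 73405/1058.
Diameter = 2r = 2√(73405/1058) ≈ 16.66.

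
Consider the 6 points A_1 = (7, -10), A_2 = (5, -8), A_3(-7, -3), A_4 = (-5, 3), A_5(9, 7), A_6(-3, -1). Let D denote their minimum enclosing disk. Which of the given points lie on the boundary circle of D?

A smallest enclosing disk is always determined by at most three of the input points on its boundary.
The minimum enclosing circle is determined by three boundary points: A_1, A_3, A_5.
Their circumcentre is (101/36, -8/9) with r² = 130385/1296.
The farthest remaining point A_4 is at distance² 98561/1296 ≤ 130385/1296.
The points at distance exactly r from the centre are A_1, A_3, A_5 — 3 points.

A_1, A_3, A_5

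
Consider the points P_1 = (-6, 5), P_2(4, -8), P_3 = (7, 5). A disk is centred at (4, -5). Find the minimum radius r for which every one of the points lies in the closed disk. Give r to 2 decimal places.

The required radius is the distance from (4, -5) to the farthest point.
Squared distances: 200, 9, 109.
Maximum is 200, attained at P_1.
r = √200 ≈ 14.14.

14.14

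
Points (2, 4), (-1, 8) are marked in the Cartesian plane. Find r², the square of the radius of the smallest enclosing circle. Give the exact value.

The smallest circle enclosing two points has them as diameter endpoints.
Centre = midpoint = (0.5, 6); r² = |(2, 4)−(-1, 8)|²/4 = 25/4 = 6.25.

6.25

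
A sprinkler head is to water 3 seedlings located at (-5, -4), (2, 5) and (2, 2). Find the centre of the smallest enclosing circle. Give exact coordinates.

Call the three points A, B, C in the order given.
Side lengths²: AB² = 130, AC² = 85, BC² = 9.
Since AB² = 130 ≥ 85 + 9 = 94, the angle opposite AB is not acute, so the smallest enclosing circle has AB as diameter.
Centre = midpoint of AB = (-1.5, 0.5), r² = 130/4 = 32.5.
Centre = (-1.5, 0.5).

(-1.5, 0.5)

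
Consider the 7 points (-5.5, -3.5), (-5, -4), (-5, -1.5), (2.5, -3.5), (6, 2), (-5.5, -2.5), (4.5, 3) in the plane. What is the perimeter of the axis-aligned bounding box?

37

Width = max x − min x = 6 − (-5.5) = 11.5.
Height = max y − min y = 3 − (-4) = 7.
Perimeter = 2(11.5 + 7) = 37.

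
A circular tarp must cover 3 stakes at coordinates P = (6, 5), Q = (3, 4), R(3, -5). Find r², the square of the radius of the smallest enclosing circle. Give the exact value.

27.25

Side lengths²: PQ² = 10, PR² = 109, QR² = 81.
Since PR² = 109 ≥ 81 + 10 = 91, the angle opposite PR is not acute, so the smallest enclosing circle has PR as diameter.
Centre = midpoint of PR = (4.5, 0), r² = 109/4 = 27.25.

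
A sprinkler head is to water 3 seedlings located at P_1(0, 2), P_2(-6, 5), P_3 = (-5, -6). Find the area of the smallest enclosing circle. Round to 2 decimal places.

Side lengths²: P_1P_2² = 45, P_1P_3² = 89, P_2P_3² = 122.
Since P_2P_3² = 122 < 89 + 45 = 134, the triangle is acute, so the smallest enclosing circle is the circumcircle.
Circumcentre = (-209/42, -19/42), r² = 27145/882.
Area = π·r² = π·27145/882 ≈ 96.69.

96.69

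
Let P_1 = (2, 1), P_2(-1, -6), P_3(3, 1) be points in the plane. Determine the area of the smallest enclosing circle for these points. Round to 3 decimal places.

Side lengths²: P_1P_2² = 58, P_1P_3² = 1, P_2P_3² = 65.
Since P_2P_3² = 65 ≥ 58 + 1 = 59, the angle opposite P_2P_3 is not acute, so the smallest enclosing circle has P_2P_3 as diameter.
Centre = midpoint of P_2P_3 = (1, -2.5), r² = 65/4 = 16.25.
Area = π·r² = π·16.25 ≈ 51.051.

51.051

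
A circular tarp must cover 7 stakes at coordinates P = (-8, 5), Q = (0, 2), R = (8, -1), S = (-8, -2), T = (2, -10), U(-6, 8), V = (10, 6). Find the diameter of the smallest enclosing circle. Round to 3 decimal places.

The minimum enclosing circle of a finite set is fixed by two of the points (as a diameter) or three (as a circumcircle).
The minimum enclosing circle is determined by three boundary points: T, U, V.
Their circumcentre is (20/17, 7/17) with r² = 31525/289.
The farthest remaining point P is at distance² 30420/289 ≤ 31525/289.
Diameter = 2r = 2√(31525/289) ≈ 20.889.

20.889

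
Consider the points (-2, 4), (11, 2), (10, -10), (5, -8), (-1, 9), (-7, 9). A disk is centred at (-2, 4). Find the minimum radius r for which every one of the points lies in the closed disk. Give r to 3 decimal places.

18.439

The required radius is the distance from (-2, 4) to the farthest point.
Squared distances: 0, 173, 340, 193, 26, 50.
Maximum is 340, attained at (10, -10).
r = √340 ≈ 18.439.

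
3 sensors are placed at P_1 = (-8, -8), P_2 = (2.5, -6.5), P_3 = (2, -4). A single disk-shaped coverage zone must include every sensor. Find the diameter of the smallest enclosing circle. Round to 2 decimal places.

Side lengths²: P_1P_2² = 112.5, P_1P_3² = 116, P_2P_3² = 6.5.
Since P_1P_3² = 116 < 112.5 + 6.5 = 119, the triangle is acute, so the smallest enclosing circle is the circumcircle.
Circumcentre = (-26/9, -113/18), r² = 9425/324.
Diameter = 2r = 2√(9425/324) ≈ 10.79.

10.79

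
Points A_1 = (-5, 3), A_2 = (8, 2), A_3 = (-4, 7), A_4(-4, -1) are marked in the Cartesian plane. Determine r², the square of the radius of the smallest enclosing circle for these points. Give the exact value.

44.890625

The minimum enclosing circle is determined by three boundary points: A_2, A_3, A_4.
Their circumcentre is (1.375, 3) with r² = 44.890625.
The farthest remaining point A_1 is at distance² 40.640625 ≤ 44.890625.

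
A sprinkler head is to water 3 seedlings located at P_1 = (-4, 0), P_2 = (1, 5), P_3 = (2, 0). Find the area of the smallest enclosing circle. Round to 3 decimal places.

40.841

Side lengths²: P_1P_2² = 50, P_1P_3² = 36, P_2P_3² = 26.
Since P_1P_2² = 50 < 36 + 26 = 62, the triangle is acute, so the smallest enclosing circle is the circumcircle.
Circumcentre = (-1, 2), r² = 13.
Area = π·r² = π·13 ≈ 40.841.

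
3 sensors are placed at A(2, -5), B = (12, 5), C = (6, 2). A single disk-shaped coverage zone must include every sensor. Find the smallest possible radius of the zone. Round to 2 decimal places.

7.07

Side lengths²: AB² = 200, AC² = 65, BC² = 45.
Since AB² = 200 ≥ 65 + 45 = 110, the angle opposite AB is not acute, so the smallest enclosing circle has AB as diameter.
Centre = midpoint of AB = (7, 0), r² = 200/4 = 50.
r = √50 ≈ 7.07.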